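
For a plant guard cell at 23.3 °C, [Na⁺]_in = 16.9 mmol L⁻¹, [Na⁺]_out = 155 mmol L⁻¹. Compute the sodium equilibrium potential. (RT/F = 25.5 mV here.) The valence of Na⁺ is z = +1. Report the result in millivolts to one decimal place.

E = (25.5/z) · ln([Na⁺]_out/[Na⁺]_in) with z = +1.
= (25.5/1) · ln(155/16.9) = 25.50 · ln(9.172)
= 25.50 · (2.2161) = 56.51 mV

56.5 mV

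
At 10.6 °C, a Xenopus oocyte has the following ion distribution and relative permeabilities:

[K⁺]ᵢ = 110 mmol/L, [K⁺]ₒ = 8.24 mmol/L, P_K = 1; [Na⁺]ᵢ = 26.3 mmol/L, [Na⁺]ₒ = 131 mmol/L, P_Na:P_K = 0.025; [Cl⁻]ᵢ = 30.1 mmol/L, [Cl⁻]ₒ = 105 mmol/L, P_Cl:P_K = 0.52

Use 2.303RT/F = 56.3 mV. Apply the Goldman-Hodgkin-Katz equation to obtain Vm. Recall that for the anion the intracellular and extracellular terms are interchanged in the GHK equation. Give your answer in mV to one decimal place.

-44.1 mV

Vm = 56.3 · log₁₀[(Σ P·[cation]ₒ + Σ P·[anion]ᵢ) / (Σ P·[cation]ᵢ + Σ P·[anion]ₒ)]
Numerator = 1×8.24 + 0.025×131 + 0.52×30.1 = 27.17
Denominator = 1×110 + 0.025×26.3 + 0.52×105 = 165.3
Vm = 56.3 · log₁₀(0.16439) = 56.3 × (-0.7841) = -44.15 mV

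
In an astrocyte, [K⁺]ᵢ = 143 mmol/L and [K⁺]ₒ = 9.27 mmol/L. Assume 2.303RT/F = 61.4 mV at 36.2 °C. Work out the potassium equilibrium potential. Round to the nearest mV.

-73 mV

E = (61.4/z) · log₁₀([K⁺]_out/[K⁺]_in) with z = +1.
= (61.4/1) · log₁₀(9.27/143) = 61.40 · log₁₀(0.06483)
= 61.40 · (-1.1883) = -72.96 mV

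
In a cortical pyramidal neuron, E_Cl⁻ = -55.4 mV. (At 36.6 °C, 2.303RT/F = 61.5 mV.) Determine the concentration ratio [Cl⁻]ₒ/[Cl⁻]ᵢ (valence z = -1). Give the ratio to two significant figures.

log₁₀([out]/[in]) = E·z/(61.5) = -55.4 × -1 / 61.5 = 0.9008
[out]/[in] = 10^(0.9008) = 7.958

8.0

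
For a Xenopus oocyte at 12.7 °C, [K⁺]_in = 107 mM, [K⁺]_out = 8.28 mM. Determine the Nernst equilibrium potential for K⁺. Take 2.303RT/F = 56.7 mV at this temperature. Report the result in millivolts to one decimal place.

E = (56.7/z) · log₁₀([K⁺]_out/[K⁺]_in) with z = +1.
= (56.7/1) · log₁₀(8.28/107) = 56.70 · log₁₀(0.07738)
= 56.70 · (-1.1114) = -63.01 mV

-63.0 mV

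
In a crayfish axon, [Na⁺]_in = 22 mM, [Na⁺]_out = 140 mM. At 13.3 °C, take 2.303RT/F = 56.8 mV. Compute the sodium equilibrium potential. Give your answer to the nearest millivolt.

E = (56.8/z) · log₁₀([Na⁺]_out/[Na⁺]_in) with z = +1.
= (56.8/1) · log₁₀(140/22) = 56.80 · log₁₀(6.364)
= 56.80 · (0.8037) = 45.65 mV

46 mV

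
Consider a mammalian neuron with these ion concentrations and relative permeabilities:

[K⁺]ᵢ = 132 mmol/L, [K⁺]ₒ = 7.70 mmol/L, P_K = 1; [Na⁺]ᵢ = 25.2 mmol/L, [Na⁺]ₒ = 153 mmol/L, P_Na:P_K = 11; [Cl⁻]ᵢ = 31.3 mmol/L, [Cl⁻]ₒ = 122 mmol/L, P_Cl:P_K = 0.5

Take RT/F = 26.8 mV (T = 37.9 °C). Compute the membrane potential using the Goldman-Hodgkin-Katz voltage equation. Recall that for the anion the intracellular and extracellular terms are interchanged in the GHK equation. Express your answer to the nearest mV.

Vm = 26.8 · ln[(Σ P·[cation]ₒ + Σ P·[anion]ᵢ) / (Σ P·[cation]ᵢ + Σ P·[anion]ₒ)]
Numerator = 1×7.70 + 11×153 + 0.5×31.3 = 1706
Denominator = 1×132 + 11×25.2 + 0.5×122 = 470.2
Vm = 26.8 · ln(3.629) = 26.8 × (1.2890) = 34.54 mV

35 mV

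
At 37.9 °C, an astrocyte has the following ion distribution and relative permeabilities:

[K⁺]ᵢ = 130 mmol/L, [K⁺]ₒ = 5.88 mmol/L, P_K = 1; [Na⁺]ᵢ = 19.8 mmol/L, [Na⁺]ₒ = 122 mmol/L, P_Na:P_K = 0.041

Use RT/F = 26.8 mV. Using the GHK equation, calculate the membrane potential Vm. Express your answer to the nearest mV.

Vm = 26.8 · ln[(Σ P·[cation]ₒ + Σ P·[anion]ᵢ) / (Σ P·[cation]ᵢ + Σ P·[anion]ₒ)]
Numerator = 1×5.88 + 0.041×122 = 10.88
Denominator = 1×130 + 0.041×19.8 = 130.8
Vm = 26.8 · ln(0.083188) = 26.8 × (-2.4866) = -66.64 mV

-67 mV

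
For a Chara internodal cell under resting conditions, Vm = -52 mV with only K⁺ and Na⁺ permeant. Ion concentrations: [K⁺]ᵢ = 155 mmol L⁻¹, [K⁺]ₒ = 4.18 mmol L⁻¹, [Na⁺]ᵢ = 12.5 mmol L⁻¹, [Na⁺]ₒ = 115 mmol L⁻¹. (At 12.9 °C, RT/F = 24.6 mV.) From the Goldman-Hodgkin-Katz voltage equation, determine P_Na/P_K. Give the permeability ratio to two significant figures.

0.13

Let α = P_Na/P_K. GHK: Vm = 24.6·ln[(Kₒ + α·Naₒ)/(Kᵢ + α·Naᵢ)].
e^(Vm/24.6) = e^(-52.0/24.6) = 0.12078
So 0.12078·(Kᵢ + α·Naᵢ) = Kₒ + α·Naₒ → α = (0.12078·155.0 − 4.18) / (115.0 − 0.12078·12.5)
α = (18.72 − 4.18) / (115.0 − 1.51) = 14.54/113.5 = 0.1281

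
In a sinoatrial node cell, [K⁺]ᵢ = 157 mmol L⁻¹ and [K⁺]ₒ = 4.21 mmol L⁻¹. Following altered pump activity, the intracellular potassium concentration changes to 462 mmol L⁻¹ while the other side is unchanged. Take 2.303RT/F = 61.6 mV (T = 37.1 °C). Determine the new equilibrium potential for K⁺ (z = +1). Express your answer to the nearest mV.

-126 mV

After the shift: [K⁺]_out = 4.21, [K⁺]_in = 462 mmol L⁻¹.
E_new = (61.6/1)·log₁₀(4.21/462) = 61.60 · (-2.0404) = -125.69 mV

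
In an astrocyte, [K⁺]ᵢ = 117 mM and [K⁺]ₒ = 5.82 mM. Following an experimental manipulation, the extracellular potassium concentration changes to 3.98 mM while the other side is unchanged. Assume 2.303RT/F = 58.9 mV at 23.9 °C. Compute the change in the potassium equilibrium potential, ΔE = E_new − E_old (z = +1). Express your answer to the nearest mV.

-10 mV

E_old = (58.9/1)·log₁₀(5.82/117) = -76.76 mV
E_new = (58.9/1)·log₁₀(3.98/117) = -86.48 mV
ΔE = -86.48 − (-76.76) = -9.72 mV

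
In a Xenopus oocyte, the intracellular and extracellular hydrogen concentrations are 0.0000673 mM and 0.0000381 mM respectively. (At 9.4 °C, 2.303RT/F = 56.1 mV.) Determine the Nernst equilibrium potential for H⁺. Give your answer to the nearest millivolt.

-14 mV

E = (56.1/z) · log₁₀([H⁺]_out/[H⁺]_in) with z = +1.
= (56.1/1) · log₁₀(0.0000381/0.0000673) = 56.10 · log₁₀(0.5661)
= 56.10 · (-0.2471) = -13.86 mV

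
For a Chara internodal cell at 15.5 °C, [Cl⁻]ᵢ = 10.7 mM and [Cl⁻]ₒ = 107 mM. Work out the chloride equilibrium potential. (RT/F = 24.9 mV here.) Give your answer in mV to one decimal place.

-57.3 mV

E = (24.9/z) · ln([Cl⁻]_out/[Cl⁻]_in) with z = -1.
For an anion, dividing by z = -1 reverses the sign.
= (24.9/-1) · ln(107/10.7) = -24.90 · ln(10)
= -24.90 · (2.3026) = -57.33 mV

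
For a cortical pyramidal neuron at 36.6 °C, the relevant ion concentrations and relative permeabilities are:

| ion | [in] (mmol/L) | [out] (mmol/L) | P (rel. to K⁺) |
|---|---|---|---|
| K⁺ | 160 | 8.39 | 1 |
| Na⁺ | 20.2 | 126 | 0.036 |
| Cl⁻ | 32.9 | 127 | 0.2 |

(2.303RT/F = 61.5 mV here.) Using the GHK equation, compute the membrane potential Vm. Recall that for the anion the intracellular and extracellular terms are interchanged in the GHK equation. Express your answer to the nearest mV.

Vm = 61.5 · log₁₀[(Σ P·[cation]ₒ + Σ P·[anion]ᵢ) / (Σ P·[cation]ᵢ + Σ P·[anion]ₒ)]
Numerator = 1×8.39 + 0.036×126 + 0.2×32.9 = 19.51
Denominator = 1×160 + 0.036×20.2 + 0.2×127 = 186.1
Vm = 61.5 · log₁₀(0.1048) = 61.5 × (-0.9796) = -60.25 mV

-60 mV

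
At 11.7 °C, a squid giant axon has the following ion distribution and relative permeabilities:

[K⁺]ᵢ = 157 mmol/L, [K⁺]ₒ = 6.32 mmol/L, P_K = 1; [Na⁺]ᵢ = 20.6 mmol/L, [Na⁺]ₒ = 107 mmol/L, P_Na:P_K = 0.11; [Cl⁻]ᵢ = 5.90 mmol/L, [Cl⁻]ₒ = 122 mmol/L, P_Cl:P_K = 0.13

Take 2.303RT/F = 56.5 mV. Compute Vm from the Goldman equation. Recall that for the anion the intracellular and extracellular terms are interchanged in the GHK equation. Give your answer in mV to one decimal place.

-54.7 mV

Vm = 56.5 · log₁₀[(Σ P·[cation]ₒ + Σ P·[anion]ᵢ) / (Σ P·[cation]ᵢ + Σ P·[anion]ₒ)]
Numerator = 1×6.32 + 0.11×107 + 0.13×5.90 = 18.86
Denominator = 1×157 + 0.11×20.6 + 0.13×122 = 175.1
Vm = 56.5 · log₁₀(0.10768) = 56.5 × (-0.9679) = -54.69 mV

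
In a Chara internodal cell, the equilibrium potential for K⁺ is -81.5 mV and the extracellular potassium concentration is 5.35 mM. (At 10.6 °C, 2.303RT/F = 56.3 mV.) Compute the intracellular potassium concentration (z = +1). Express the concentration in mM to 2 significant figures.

150 mM

Nernst: E = (56.3/1) · log₁₀([out]/[in]), so log₁₀([out]/[in]) = -81.5 × 1 / 56.3 = -1.4476.
[out]/[in] = 10^(-1.4476) = 0.03568.
[in] = 5.35 / 0.03568 = 150 mM.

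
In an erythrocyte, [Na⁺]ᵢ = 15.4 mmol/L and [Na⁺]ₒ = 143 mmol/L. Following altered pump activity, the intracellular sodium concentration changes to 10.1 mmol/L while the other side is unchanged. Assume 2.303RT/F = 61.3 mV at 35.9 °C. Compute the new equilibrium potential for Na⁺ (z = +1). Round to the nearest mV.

After the shift: [Na⁺]_out = 143, [Na⁺]_in = 10.1 mmol/L.
E_new = (61.3/1)·log₁₀(143/10.1) = 61.30 · (1.1510) = 70.56 mV

71 mV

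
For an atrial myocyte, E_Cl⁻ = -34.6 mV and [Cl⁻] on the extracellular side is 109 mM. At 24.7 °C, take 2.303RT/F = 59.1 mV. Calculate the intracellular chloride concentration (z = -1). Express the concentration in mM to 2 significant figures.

Nernst: E = (59.1/-1) · log₁₀([out]/[in]), so log₁₀([out]/[in]) = -34.6 × -1 / 59.1 = 0.5854.
[out]/[in] = 10^(0.5854) = 3.85.
[in] = 109 / 3.85 = 28.31 mM.

28 mM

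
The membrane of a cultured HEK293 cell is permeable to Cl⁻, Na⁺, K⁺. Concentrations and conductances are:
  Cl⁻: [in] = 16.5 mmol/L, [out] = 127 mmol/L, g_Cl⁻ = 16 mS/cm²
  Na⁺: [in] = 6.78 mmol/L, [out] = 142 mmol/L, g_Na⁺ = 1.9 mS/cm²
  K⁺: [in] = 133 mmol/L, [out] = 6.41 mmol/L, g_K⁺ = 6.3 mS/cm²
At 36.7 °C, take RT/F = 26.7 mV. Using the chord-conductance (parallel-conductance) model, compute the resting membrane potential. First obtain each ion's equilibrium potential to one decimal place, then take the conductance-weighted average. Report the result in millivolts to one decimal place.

E_Cl⁻ = (26.7/-1)·ln(127/16.5) = -54.5 mV
E_Na⁺ = (26.7/1)·ln(142/6.78) = 81.2 mV
E_K⁺ = (26.7/1)·ln(6.41/133) = -81.0 mV
Vm = (Σ gᵢEᵢ)/(Σ gᵢ) = (16·-54.5 + 1.9·81.2 + 6.3·-81.0) / (16 + 1.9 + 6.3)
= -1228.02 / 24.2 = -50.74 mV

-50.7 mV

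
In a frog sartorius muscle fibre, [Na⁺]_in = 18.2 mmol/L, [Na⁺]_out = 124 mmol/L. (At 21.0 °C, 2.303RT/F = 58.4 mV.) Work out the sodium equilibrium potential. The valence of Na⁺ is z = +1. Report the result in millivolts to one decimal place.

48.7 mV

E = (58.4/z) · log₁₀([Na⁺]_out/[Na⁺]_in) with z = +1.
= (58.4/1) · log₁₀(124/18.2) = 58.40 · log₁₀(6.813)
= 58.40 · (0.8334) = 48.67 mV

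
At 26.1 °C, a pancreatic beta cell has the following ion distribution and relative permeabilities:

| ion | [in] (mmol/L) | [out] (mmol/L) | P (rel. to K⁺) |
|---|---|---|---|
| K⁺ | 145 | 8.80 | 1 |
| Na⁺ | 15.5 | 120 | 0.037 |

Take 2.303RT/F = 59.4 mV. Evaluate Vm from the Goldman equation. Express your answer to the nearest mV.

Vm = 59.4 · log₁₀[(Σ P·[cation]ₒ + Σ P·[anion]ᵢ) / (Σ P·[cation]ᵢ + Σ P·[anion]ₒ)]
Numerator = 1×8.80 + 0.037×120 = 13.24
Denominator = 1×145 + 0.037×15.5 = 145.6
Vm = 59.4 · log₁₀(0.090951) = 59.4 × (-1.0412) = -61.85 mV

-62 mV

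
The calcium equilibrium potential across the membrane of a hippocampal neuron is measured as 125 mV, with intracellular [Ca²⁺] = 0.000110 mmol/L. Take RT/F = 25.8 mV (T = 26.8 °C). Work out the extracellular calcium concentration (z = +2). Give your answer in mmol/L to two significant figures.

Nernst: E = (25.8/2) · ln([out]/[in]), so ln([out]/[in]) = 125.0 × 2 / 25.8 = 9.6899.
[out]/[in] = e^(9.6899) = 1.615e+04.
[out] = 1.615e+04 × 0.000110 = 1.777 mmol/L.

1.8 mmol/L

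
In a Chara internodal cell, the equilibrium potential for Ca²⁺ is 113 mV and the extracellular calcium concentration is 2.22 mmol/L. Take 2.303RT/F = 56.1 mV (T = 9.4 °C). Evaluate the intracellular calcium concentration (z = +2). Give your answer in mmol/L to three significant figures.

0.000208 mmol/L

Nernst: E = (56.1/2) · log₁₀([out]/[in]), so log₁₀([out]/[in]) = 113.0 × 2 / 56.1 = 4.0285.
[out]/[in] = 10^(4.0285) = 1.068e+04.
[in] = 2.22 / 1.068e+04 = 0.0002079 mmol/L.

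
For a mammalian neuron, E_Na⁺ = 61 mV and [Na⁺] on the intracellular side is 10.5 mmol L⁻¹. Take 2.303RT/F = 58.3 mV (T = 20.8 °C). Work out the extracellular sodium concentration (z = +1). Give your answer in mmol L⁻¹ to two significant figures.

120 mmol L⁻¹

Nernst: E = (58.3/1) · log₁₀([out]/[in]), so log₁₀([out]/[in]) = 61.0 × 1 / 58.3 = 1.0463.
[out]/[in] = 10^(1.0463) = 11.13.
[out] = 11.13 × 10.5 = 116.8 mmol L⁻¹.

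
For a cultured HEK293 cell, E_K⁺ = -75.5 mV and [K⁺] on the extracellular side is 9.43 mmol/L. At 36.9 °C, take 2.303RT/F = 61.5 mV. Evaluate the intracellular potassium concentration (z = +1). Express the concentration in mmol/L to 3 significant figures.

Nernst: E = (61.5/1) · log₁₀([out]/[in]), so log₁₀([out]/[in]) = -75.5 × 1 / 61.5 = -1.2276.
[out]/[in] = 10^(-1.2276) = 0.0592.
[in] = 9.43 / 0.0592 = 159.3 mmol/L.

159 mmol/L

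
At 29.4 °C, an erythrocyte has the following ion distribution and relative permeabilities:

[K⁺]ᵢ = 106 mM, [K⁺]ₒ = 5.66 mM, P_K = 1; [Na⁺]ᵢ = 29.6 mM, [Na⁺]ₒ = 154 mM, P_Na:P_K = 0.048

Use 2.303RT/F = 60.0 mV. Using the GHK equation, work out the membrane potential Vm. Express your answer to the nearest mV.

-55 mV

Vm = 60.0 · log₁₀[(Σ P·[cation]ₒ + Σ P·[anion]ᵢ) / (Σ P·[cation]ᵢ + Σ P·[anion]ₒ)]
Numerator = 1×5.66 + 0.048×154 = 13.05
Denominator = 1×106 + 0.048×29.6 = 107.4
Vm = 60.0 · log₁₀(0.1215) = 60.0 × (-0.9154) = -54.92 mV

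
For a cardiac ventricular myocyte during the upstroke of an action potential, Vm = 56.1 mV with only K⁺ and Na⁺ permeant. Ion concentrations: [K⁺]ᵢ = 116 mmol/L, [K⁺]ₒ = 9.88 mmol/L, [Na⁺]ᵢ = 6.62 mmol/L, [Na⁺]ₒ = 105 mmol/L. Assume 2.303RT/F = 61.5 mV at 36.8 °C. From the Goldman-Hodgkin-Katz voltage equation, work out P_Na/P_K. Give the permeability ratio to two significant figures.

Let α = P_Na/P_K. GHK: Vm = 61.5·log₁₀[(Kₒ + α·Naₒ)/(Kᵢ + α·Naᵢ)].
10^(Vm/61.5) = 10^(56.1/61.5) = 8.1695
So 8.1695·(Kᵢ + α·Naᵢ) = Kₒ + α·Naₒ → α = (8.1695·116.0 − 9.88) / (105.0 − 8.1695·6.62)
α = (947.7 − 9.88) / (105.0 − 54.08) = 937.8/50.92 = 18.42

18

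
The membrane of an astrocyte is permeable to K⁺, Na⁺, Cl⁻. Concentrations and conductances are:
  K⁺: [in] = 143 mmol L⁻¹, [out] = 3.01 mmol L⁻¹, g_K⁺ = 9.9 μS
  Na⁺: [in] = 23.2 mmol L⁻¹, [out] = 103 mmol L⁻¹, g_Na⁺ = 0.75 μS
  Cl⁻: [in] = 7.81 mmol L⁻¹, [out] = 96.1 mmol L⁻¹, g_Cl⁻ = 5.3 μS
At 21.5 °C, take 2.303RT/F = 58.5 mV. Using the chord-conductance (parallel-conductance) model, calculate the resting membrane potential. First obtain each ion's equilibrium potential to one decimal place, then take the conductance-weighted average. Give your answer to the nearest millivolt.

E_K⁺ = (58.5/1)·log₁₀(3.01/143) = -98.1 mV
E_Na⁺ = (58.5/1)·log₁₀(103/23.2) = 37.9 mV
E_Cl⁻ = (58.5/-1)·log₁₀(96.1/7.81) = -63.8 mV
Vm = (Σ gᵢEᵢ)/(Σ gᵢ) = (9.9·-98.1 + 0.75·37.9 + 5.3·-63.8) / (9.9 + 0.75 + 5.3)
= -1280.90 / 15.95 = -80.31 mV

-80 mV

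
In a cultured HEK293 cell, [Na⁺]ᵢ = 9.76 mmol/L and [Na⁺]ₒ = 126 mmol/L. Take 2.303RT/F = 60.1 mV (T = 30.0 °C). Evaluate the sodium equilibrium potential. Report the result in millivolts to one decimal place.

E = (60.1/z) · log₁₀([Na⁺]_out/[Na⁺]_in) with z = +1.
= (60.1/1) · log₁₀(126/9.76) = 60.10 · log₁₀(12.91)
= 60.10 · (1.1109) = 66.77 mV

66.8 mV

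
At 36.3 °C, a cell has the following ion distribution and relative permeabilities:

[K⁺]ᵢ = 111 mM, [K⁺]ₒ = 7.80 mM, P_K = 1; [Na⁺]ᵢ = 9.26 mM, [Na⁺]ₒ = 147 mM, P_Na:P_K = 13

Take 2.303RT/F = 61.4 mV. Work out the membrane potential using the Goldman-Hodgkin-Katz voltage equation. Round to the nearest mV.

Vm = 61.4 · log₁₀[(Σ P·[cation]ₒ + Σ P·[anion]ᵢ) / (Σ P·[cation]ᵢ + Σ P·[anion]ₒ)]
Numerator = 1×7.80 + 13×147 = 1919
Denominator = 1×111 + 13×9.26 = 231.4
Vm = 61.4 · log₁₀(8.2929) = 61.4 × (0.9187) = 56.41 mV

56 mV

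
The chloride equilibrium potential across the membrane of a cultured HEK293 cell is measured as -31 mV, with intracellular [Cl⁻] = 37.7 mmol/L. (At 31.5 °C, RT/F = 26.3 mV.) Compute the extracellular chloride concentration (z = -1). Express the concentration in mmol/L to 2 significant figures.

Nernst: E = (26.3/-1) · ln([out]/[in]), so ln([out]/[in]) = -31.0 × -1 / 26.3 = 1.1787.
[out]/[in] = e^(1.1787) = 3.25.
[out] = 3.25 × 37.7 = 122.5 mmol/L.

120 mmol/L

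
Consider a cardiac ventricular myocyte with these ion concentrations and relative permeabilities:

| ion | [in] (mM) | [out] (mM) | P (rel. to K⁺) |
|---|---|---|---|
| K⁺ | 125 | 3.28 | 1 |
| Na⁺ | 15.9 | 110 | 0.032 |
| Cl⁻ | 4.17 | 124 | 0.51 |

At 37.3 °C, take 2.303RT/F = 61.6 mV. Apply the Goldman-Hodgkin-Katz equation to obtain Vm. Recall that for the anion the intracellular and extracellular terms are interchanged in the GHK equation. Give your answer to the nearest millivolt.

Vm = 61.6 · log₁₀[(Σ P·[cation]ₒ + Σ P·[anion]ᵢ) / (Σ P·[cation]ᵢ + Σ P·[anion]ₒ)]
Numerator = 1×3.28 + 0.032×110 + 0.51×4.17 = 8.927
Denominator = 1×125 + 0.032×15.9 + 0.51×124 = 188.7
Vm = 61.6 · log₁₀(0.047294) = 61.6 × (-1.3252) = -81.63 mV

-82 mV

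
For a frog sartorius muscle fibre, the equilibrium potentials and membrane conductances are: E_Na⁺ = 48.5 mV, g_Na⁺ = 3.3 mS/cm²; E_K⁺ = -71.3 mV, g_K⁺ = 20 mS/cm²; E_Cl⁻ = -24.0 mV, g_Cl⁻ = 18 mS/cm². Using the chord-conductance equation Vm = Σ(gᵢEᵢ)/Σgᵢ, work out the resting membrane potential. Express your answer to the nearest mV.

Σ gᵢEᵢ = 3.3·(48.5) + 20·(-71.3) + 18·(-24.0) = -1697.95
Σ gᵢ = 3.3 + 20 + 18 = 41.3
Vm = -1697.95 / 41.3 = -41.11 mV

-41 mV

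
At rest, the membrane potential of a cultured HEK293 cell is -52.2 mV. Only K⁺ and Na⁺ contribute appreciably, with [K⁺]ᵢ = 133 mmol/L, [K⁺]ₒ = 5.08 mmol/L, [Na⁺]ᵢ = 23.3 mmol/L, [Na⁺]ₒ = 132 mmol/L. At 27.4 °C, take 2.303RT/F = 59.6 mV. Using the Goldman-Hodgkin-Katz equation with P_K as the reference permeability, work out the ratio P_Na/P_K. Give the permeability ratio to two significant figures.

0.098

Let α = P_Na/P_K. GHK: Vm = 59.6·log₁₀[(Kₒ + α·Naₒ)/(Kᵢ + α·Naᵢ)].
10^(Vm/59.6) = 10^(-52.2/59.6) = 0.13309
So 0.13309·(Kᵢ + α·Naᵢ) = Kₒ + α·Naₒ → α = (0.13309·133.0 − 5.08) / (132.0 − 0.13309·23.3)
α = (17.7 − 5.08) / (132.0 − 3.101) = 12.62/128.9 = 0.09792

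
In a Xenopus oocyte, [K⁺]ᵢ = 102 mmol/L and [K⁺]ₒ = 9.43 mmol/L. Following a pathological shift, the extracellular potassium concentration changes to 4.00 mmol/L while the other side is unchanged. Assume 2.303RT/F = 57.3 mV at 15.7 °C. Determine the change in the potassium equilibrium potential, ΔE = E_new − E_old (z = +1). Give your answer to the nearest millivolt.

E_old = (57.3/1)·log₁₀(9.43/102) = -59.25 mV
E_new = (57.3/1)·log₁₀(4.00/102) = -80.59 mV
ΔE = -80.59 − (-59.25) = -21.34 mV

-21 mV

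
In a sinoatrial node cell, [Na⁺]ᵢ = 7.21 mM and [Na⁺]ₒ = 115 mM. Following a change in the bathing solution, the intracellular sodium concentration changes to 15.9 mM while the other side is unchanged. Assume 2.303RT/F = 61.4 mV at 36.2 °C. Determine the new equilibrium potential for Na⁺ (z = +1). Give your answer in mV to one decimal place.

52.8 mV

After the shift: [Na⁺]_out = 115, [Na⁺]_in = 15.9 mM.
E_new = (61.4/1)·log₁₀(115/15.9) = 61.40 · (0.8593) = 52.76 mV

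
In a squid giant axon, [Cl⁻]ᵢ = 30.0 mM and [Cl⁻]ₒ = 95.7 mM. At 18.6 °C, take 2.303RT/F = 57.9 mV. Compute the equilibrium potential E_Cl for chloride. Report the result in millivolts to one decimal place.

E = (57.9/z) · log₁₀([Cl⁻]_out/[Cl⁻]_in) with z = -1.
For an anion, dividing by z = -1 reverses the sign.
= (57.9/-1) · log₁₀(95.7/30.0) = -57.90 · log₁₀(3.19)
= -57.90 · (0.5038) = -29.17 mV

-29.2 mV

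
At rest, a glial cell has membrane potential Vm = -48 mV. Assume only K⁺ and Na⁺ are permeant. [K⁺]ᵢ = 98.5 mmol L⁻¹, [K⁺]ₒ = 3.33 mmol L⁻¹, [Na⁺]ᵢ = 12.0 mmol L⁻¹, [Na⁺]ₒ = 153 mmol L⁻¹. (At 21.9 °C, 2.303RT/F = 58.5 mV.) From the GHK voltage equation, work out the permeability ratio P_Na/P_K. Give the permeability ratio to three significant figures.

Let α = P_Na/P_K. GHK: Vm = 58.5·log₁₀[(Kₒ + α·Naₒ)/(Kᵢ + α·Naᵢ)].
10^(Vm/58.5) = 10^(-48.0/58.5) = 0.15118
So 0.15118·(Kᵢ + α·Naᵢ) = Kₒ + α·Naₒ → α = (0.15118·98.5 − 3.33) / (153.0 − 0.15118·12.0)
α = (14.89 − 3.33) / (153.0 − 1.814) = 11.56/151.2 = 0.07647

0.0765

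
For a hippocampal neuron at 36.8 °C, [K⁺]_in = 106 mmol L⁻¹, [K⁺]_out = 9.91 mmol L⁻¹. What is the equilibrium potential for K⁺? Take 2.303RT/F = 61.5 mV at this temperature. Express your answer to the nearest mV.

-63 mV

E = (61.5/z) · log₁₀([K⁺]_out/[K⁺]_in) with z = +1.
= (61.5/1) · log₁₀(9.91/106) = 61.50 · log₁₀(0.09349)
= 61.50 · (-1.0292) = -63.30 mV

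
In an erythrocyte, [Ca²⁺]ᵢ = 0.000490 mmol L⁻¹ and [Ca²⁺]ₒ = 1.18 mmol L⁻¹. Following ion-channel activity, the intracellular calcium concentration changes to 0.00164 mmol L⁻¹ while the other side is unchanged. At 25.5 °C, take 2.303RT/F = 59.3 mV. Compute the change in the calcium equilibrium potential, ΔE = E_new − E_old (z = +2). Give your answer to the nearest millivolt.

-16 mV

E_old = (59.3/2)·log₁₀(1.18/0.000490) = 100.27 mV
E_new = (59.3/2)·log₁₀(1.18/0.00164) = 84.71 mV
ΔE = 84.71 − (100.27) = -15.56 mV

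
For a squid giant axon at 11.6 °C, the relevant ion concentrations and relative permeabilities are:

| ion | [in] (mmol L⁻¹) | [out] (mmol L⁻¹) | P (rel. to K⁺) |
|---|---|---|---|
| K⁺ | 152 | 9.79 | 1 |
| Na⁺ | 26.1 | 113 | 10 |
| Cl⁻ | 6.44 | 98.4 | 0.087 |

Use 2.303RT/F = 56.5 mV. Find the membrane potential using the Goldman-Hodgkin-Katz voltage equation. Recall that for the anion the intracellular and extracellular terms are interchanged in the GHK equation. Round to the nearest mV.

Vm = 56.5 · log₁₀[(Σ P·[cation]ₒ + Σ P·[anion]ᵢ) / (Σ P·[cation]ᵢ + Σ P·[anion]ₒ)]
Numerator = 1×9.79 + 10×113 + 0.087×6.44 = 1140
Denominator = 1×152 + 10×26.1 + 0.087×98.4 = 421.6
Vm = 56.5 · log₁₀(2.7051) = 56.5 × (0.4322) = 24.42 mV

24 mV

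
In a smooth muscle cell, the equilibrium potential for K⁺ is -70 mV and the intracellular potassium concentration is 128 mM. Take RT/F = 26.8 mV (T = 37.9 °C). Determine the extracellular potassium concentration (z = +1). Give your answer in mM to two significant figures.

9.4 mM

Nernst: E = (26.8/1) · ln([out]/[in]), so ln([out]/[in]) = -70.0 × 1 / 26.8 = -2.6119.
[out]/[in] = e^(-2.6119) = 0.07339.
[out] = 0.07339 × 128 = 9.394 mM.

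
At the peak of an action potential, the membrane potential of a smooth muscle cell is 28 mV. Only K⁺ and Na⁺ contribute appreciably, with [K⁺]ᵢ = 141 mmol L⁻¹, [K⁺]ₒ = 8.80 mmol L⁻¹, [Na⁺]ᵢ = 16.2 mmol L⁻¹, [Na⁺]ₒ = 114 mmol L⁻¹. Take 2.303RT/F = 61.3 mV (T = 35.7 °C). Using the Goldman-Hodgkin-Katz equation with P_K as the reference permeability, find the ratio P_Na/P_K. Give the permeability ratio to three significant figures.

Let α = P_Na/P_K. GHK: Vm = 61.3·log₁₀[(Kₒ + α·Naₒ)/(Kᵢ + α·Naᵢ)].
10^(Vm/61.3) = 10^(28.0/61.3) = 2.8627
So 2.8627·(Kᵢ + α·Naᵢ) = Kₒ + α·Naₒ → α = (2.8627·141.0 − 8.8) / (114.0 − 2.8627·16.2)
α = (403.6 − 8.8) / (114.0 − 46.38) = 394.8/67.62 = 5.839

5.84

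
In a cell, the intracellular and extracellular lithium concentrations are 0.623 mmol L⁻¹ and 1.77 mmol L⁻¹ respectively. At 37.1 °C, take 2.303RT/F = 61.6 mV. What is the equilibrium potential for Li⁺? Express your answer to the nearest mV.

28 mV

E = (61.6/z) · log₁₀([Li⁺]_out/[Li⁺]_in) with z = +1.
= (61.6/1) · log₁₀(1.77/0.623) = 61.60 · log₁₀(2.841)
= 61.60 · (0.4535) = 27.93 mV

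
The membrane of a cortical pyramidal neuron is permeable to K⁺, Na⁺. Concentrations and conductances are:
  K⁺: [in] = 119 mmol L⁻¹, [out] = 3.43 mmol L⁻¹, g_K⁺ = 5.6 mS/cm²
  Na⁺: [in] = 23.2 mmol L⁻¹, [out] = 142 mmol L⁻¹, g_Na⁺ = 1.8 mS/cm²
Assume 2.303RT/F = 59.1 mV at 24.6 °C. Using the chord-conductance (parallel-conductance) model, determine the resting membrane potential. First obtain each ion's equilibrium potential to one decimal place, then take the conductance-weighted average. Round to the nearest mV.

E_K⁺ = (59.1/1)·log₁₀(3.43/119) = -91.0 mV
E_Na⁺ = (59.1/1)·log₁₀(142/23.2) = 46.5 mV
Vm = (Σ gᵢEᵢ)/(Σ gᵢ) = (5.6·-91.0 + 1.8·46.5) / (5.6 + 1.8)
= -425.90 / 7.4 = -57.55 mV

-58 mV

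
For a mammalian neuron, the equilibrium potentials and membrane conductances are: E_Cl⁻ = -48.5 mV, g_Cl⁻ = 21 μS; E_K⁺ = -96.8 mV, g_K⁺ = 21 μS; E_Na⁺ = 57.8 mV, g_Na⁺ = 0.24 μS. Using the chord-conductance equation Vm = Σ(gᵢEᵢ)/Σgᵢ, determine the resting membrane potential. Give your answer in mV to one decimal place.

Σ gᵢEᵢ = 21·(-48.5) + 21·(-96.8) + 0.24·(57.8) = -3037.43
Σ gᵢ = 21 + 21 + 0.24 = 42.24
Vm = -3037.43 / 42.24 = -71.91 mV

-71.9 mV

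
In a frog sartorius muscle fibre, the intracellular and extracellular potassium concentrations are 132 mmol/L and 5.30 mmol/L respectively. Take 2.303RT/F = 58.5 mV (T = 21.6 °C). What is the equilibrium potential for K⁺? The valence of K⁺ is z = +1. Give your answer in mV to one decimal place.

-81.7 mV

E = (58.5/z) · log₁₀([K⁺]_out/[K⁺]_in) with z = +1.
= (58.5/1) · log₁₀(5.30/132) = 58.50 · log₁₀(0.04015)
= 58.50 · (-1.3963) = -81.68 mV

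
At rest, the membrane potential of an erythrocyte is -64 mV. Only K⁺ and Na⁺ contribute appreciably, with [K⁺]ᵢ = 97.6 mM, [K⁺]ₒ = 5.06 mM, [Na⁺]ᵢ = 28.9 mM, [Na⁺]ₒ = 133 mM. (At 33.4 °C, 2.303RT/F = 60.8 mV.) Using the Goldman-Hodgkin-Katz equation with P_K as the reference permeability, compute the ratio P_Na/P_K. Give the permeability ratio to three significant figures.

Let α = P_Na/P_K. GHK: Vm = 60.8·log₁₀[(Kₒ + α·Naₒ)/(Kᵢ + α·Naᵢ)].
10^(Vm/60.8) = 10^(-64.0/60.8) = 0.088587
So 0.088587·(Kᵢ + α·Naᵢ) = Kₒ + α·Naₒ → α = (0.088587·97.6 − 5.06) / (133.0 − 0.088587·28.9)
α = (8.646 − 5.06) / (133.0 − 2.56) = 3.586/130.4 = 0.02749

0.0275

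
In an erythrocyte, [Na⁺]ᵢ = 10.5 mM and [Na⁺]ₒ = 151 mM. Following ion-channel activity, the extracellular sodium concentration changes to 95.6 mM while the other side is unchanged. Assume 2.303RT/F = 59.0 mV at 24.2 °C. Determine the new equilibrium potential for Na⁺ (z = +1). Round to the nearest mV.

After the shift: [Na⁺]_out = 95.6, [Na⁺]_in = 10.5 mM.
E_new = (59.0/1)·log₁₀(95.6/10.5) = 59.00 · (0.9593) = 56.60 mV

57 mV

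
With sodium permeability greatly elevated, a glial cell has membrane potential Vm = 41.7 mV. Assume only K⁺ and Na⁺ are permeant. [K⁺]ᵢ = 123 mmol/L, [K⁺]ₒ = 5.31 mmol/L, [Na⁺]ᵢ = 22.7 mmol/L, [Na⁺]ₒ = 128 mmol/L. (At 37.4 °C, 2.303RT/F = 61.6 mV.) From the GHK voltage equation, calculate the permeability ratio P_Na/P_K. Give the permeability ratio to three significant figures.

Let α = P_Na/P_K. GHK: Vm = 61.6·log₁₀[(Kₒ + α·Naₒ)/(Kᵢ + α·Naᵢ)].
10^(Vm/61.6) = 10^(41.7/61.6) = 4.7528
So 4.7528·(Kᵢ + α·Naᵢ) = Kₒ + α·Naₒ → α = (4.7528·123.0 − 5.31) / (128.0 − 4.7528·22.7)
α = (584.6 − 5.31) / (128.0 − 107.9) = 579.3/20.11 = 28.8

28.8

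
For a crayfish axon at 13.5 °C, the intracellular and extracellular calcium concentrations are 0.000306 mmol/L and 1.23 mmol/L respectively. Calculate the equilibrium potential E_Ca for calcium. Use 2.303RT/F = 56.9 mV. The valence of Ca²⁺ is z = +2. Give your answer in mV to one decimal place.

102.5 mV

E = (56.9/z) · log₁₀([Ca²⁺]_out/[Ca²⁺]_in) with z = +2.
= (56.9/2) · log₁₀(1.23/0.000306) = 28.45 · log₁₀(4020)
= 28.45 · (3.6042) = 102.54 mV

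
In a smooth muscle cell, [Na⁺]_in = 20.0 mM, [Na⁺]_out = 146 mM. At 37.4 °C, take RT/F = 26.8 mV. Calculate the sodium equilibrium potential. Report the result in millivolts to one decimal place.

53.3 mV

E = (26.8/z) · ln([Na⁺]_out/[Na⁺]_in) with z = +1.
= (26.8/1) · ln(146/20.0) = 26.80 · ln(7.3)
= 26.80 · (1.9879) = 53.28 mV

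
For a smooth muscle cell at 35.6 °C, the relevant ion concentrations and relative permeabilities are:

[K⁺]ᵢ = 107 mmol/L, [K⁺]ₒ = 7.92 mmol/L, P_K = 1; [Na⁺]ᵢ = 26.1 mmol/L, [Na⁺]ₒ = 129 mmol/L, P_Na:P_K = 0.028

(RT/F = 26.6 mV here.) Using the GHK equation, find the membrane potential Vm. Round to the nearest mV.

Vm = 26.6 · ln[(Σ P·[cation]ₒ + Σ P·[anion]ᵢ) / (Σ P·[cation]ᵢ + Σ P·[anion]ₒ)]
Numerator = 1×7.92 + 0.028×129 = 11.53
Denominator = 1×107 + 0.028×26.1 = 107.7
Vm = 26.6 · ln(0.10704) = 26.6 × (-2.2345) = -59.44 mV

-59 mV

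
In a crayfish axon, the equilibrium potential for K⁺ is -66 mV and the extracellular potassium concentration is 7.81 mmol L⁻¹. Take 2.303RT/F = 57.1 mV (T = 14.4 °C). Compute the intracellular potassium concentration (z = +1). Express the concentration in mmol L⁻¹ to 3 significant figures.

112 mmol L⁻¹

Nernst: E = (57.1/1) · log₁₀([out]/[in]), so log₁₀([out]/[in]) = -66.0 × 1 / 57.1 = -1.1559.
[out]/[in] = 10^(-1.1559) = 0.06984.
[in] = 7.81 / 0.06984 = 111.8 mmol L⁻¹.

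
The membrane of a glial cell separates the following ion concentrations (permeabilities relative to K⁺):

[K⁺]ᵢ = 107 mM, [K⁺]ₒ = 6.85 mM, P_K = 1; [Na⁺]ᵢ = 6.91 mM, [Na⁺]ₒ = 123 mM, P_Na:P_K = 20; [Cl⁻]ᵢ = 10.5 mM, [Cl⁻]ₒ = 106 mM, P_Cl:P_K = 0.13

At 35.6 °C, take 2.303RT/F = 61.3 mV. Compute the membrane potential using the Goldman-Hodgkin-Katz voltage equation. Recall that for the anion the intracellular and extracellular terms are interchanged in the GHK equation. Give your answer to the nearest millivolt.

60 mV

Vm = 61.3 · log₁₀[(Σ P·[cation]ₒ + Σ P·[anion]ᵢ) / (Σ P·[cation]ᵢ + Σ P·[anion]ₒ)]
Numerator = 1×6.85 + 20×123 + 0.13×10.5 = 2468
Denominator = 1×107 + 20×6.91 + 0.13×106 = 259
Vm = 61.3 · log₁₀(9.5305) = 61.3 × (0.9791) = 60.02 mV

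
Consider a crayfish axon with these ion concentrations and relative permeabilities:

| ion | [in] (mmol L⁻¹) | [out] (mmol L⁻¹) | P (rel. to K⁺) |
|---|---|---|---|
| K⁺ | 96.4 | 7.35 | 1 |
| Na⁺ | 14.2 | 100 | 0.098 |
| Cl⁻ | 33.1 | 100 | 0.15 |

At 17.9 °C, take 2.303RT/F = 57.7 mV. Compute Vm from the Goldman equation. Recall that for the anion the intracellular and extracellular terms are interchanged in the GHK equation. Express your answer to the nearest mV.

Vm = 57.7 · log₁₀[(Σ P·[cation]ₒ + Σ P·[anion]ᵢ) / (Σ P·[cation]ᵢ + Σ P·[anion]ₒ)]
Numerator = 1×7.35 + 0.098×100 + 0.15×33.1 = 22.11
Denominator = 1×96.4 + 0.098×14.2 + 0.15×100 = 112.8
Vm = 57.7 · log₁₀(0.19607) = 57.7 × (-0.7076) = -40.83 mV

-41 mV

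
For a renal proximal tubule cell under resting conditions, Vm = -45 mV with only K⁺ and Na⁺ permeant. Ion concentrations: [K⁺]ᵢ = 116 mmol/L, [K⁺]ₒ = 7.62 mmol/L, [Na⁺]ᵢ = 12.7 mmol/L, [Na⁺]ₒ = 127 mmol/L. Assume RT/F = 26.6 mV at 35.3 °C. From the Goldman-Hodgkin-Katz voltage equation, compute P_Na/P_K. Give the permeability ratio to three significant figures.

Let α = P_Na/P_K. GHK: Vm = 26.6·ln[(Kₒ + α·Naₒ)/(Kᵢ + α·Naᵢ)].
e^(Vm/26.6) = e^(-45.0/26.6) = 0.1842
So 0.1842·(Kᵢ + α·Naᵢ) = Kₒ + α·Naₒ → α = (0.1842·116.0 − 7.62) / (127.0 − 0.1842·12.7)
α = (21.37 − 7.62) / (127.0 − 2.339) = 13.75/124.7 = 0.1103

0.110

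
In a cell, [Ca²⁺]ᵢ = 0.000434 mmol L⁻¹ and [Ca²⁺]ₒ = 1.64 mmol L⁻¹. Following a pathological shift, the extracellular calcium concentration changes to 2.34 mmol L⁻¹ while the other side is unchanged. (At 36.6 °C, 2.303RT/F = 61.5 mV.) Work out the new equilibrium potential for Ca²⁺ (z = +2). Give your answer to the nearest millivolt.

After the shift: [Ca²⁺]_out = 2.34, [Ca²⁺]_in = 0.000434 mmol L⁻¹.
E_new = (61.5/2)·log₁₀(2.34/0.000434) = 30.75 · (3.7317) = 114.75 mV

115 mV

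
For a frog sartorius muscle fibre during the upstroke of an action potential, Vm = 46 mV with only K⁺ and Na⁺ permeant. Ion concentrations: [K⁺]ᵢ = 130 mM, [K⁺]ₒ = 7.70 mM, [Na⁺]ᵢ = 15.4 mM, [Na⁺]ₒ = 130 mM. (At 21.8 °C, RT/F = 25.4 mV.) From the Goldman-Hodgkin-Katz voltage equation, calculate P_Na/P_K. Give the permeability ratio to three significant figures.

Let α = P_Na/P_K. GHK: Vm = 25.4·ln[(Kₒ + α·Naₒ)/(Kᵢ + α·Naᵢ)].
e^(Vm/25.4) = e^(46.0/25.4) = 6.1167
So 6.1167·(Kᵢ + α·Naᵢ) = Kₒ + α·Naₒ → α = (6.1167·130.0 − 7.7) / (130.0 − 6.1167·15.4)
α = (795.2 − 7.7) / (130.0 − 94.2) = 787.5/35.8 = 21.99

22.0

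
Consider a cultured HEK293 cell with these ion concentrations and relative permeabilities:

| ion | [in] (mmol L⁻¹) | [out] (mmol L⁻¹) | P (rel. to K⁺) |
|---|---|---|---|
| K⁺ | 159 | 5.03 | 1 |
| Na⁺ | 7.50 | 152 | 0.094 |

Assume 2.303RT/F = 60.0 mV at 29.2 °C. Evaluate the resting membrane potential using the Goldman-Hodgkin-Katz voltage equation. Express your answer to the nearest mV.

Vm = 60.0 · log₁₀[(Σ P·[cation]ₒ + Σ P·[anion]ᵢ) / (Σ P·[cation]ᵢ + Σ P·[anion]ₒ)]
Numerator = 1×5.03 + 0.094×152 = 19.32
Denominator = 1×159 + 0.094×7.50 = 159.7
Vm = 60.0 · log₁₀(0.12096) = 60.0 × (-0.9174) = -55.04 mV

-55 mV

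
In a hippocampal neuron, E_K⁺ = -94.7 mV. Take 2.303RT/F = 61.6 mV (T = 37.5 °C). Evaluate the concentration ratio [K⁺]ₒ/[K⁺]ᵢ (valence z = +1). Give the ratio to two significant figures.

log₁₀([out]/[in]) = E·z/(61.6) = -94.7 × 1 / 61.6 = -1.5373
[out]/[in] = 10^(-1.5373) = 0.02902

0.029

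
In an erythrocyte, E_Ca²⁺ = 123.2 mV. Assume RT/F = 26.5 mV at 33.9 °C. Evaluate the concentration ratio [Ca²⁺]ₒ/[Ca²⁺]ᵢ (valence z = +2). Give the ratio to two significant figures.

ln([out]/[in]) = E·z/(26.5) = 123.2 × 2 / 26.5 = 9.2981
[out]/[in] = e^(9.2981) = 1.092e+04

11000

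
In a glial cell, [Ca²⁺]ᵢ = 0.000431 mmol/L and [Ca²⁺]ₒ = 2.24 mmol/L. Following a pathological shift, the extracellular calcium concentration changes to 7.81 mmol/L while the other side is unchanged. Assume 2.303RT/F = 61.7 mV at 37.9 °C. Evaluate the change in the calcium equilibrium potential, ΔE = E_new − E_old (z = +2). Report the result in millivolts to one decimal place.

16.7 mV

E_old = (61.7/2)·log₁₀(2.24/0.000431) = 114.63 mV
E_new = (61.7/2)·log₁₀(7.81/0.000431) = 131.36 mV
ΔE = 131.36 − (114.63) = 16.73 mV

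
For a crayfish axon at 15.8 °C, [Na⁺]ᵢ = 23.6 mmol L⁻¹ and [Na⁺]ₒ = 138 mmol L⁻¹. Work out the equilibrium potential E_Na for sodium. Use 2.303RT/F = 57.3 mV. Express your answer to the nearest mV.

44 mV

E = (57.3/z) · log₁₀([Na⁺]_out/[Na⁺]_in) with z = +1.
= (57.3/1) · log₁₀(138/23.6) = 57.30 · log₁₀(5.847)
= 57.30 · (0.7670) = 43.95 mV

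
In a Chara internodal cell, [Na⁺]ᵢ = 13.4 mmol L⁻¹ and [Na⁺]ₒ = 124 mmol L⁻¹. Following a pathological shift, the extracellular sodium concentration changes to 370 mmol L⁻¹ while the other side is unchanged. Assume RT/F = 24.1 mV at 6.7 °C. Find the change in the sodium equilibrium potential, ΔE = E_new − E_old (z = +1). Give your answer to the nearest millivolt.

E_old = (24.1/1)·ln(124/13.4) = 53.62 mV
E_new = (24.1/1)·ln(370/13.4) = 79.97 mV
ΔE = 79.97 − (53.62) = 26.35 mV

26 mV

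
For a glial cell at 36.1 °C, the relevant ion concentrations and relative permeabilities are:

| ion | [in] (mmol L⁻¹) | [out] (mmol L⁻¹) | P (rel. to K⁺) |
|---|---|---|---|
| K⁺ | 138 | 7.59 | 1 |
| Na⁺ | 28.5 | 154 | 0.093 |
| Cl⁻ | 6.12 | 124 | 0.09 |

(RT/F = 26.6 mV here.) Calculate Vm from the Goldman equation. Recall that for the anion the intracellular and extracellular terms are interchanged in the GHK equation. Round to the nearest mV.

-51 mV

Vm = 26.6 · ln[(Σ P·[cation]ₒ + Σ P·[anion]ᵢ) / (Σ P·[cation]ᵢ + Σ P·[anion]ₒ)]
Numerator = 1×7.59 + 0.093×154 + 0.09×6.12 = 22.46
Denominator = 1×138 + 0.093×28.5 + 0.09×124 = 151.8
Vm = 26.6 · ln(0.14797) = 26.6 × (-1.9108) = -50.83 mV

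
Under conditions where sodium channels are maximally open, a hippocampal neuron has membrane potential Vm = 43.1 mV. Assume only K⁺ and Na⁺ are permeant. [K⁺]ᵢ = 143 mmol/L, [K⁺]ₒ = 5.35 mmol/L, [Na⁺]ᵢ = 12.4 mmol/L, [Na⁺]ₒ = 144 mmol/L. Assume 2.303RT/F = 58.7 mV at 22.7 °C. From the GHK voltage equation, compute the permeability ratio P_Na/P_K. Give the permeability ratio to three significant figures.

10.0

Let α = P_Na/P_K. GHK: Vm = 58.7·log₁₀[(Kₒ + α·Naₒ)/(Kᵢ + α·Naᵢ)].
10^(Vm/58.7) = 10^(43.1/58.7) = 5.423
So 5.423·(Kᵢ + α·Naᵢ) = Kₒ + α·Naₒ → α = (5.423·143.0 − 5.35) / (144.0 − 5.423·12.4)
α = (775.5 − 5.35) / (144.0 − 67.25) = 770.1/76.75 = 10.03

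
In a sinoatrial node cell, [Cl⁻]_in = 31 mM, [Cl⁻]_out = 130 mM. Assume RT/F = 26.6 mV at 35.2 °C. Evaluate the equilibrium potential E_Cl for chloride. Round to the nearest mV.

E = (26.6/z) · ln([Cl⁻]_out/[Cl⁻]_in) with z = -1.
For an anion, dividing by z = -1 reverses the sign.
= (26.6/-1) · ln(130/31) = -26.60 · ln(4.194)
= -26.60 · (1.4335) = -38.13 mV

-38 mV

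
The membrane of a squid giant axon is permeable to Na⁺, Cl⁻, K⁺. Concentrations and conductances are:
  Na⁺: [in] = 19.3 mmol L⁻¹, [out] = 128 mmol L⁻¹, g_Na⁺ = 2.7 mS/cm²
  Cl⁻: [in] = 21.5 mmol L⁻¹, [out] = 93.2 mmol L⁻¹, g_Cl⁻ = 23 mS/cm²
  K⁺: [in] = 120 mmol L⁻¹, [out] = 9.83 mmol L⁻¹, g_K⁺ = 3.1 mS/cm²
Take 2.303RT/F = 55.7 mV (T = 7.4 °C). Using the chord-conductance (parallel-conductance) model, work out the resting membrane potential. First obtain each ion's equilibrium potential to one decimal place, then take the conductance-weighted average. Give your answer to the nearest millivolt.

E_Na⁺ = (55.7/1)·log₁₀(128/19.3) = 45.8 mV
E_Cl⁻ = (55.7/-1)·log₁₀(93.2/21.5) = -35.5 mV
E_K⁺ = (55.7/1)·log₁₀(9.83/120) = -60.5 mV
Vm = (Σ gᵢEᵢ)/(Σ gᵢ) = (2.7·45.8 + 23·-35.5 + 3.1·-60.5) / (2.7 + 23 + 3.1)
= -880.39 / 28.8 = -30.57 mV

-31 mV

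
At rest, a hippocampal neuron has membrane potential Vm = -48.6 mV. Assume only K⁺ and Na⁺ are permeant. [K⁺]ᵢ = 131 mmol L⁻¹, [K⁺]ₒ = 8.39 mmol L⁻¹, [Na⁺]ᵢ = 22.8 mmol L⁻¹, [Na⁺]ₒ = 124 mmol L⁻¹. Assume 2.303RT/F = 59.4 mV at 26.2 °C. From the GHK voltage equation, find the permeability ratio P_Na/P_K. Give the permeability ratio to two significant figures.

0.096

Let α = P_Na/P_K. GHK: Vm = 59.4·log₁₀[(Kₒ + α·Naₒ)/(Kᵢ + α·Naᵢ)].
10^(Vm/59.4) = 10^(-48.6/59.4) = 0.15199
So 0.15199·(Kᵢ + α·Naᵢ) = Kₒ + α·Naₒ → α = (0.15199·131.0 − 8.39) / (124.0 − 0.15199·22.8)
α = (19.91 − 8.39) / (124.0 − 3.465) = 11.52/120.5 = 0.09558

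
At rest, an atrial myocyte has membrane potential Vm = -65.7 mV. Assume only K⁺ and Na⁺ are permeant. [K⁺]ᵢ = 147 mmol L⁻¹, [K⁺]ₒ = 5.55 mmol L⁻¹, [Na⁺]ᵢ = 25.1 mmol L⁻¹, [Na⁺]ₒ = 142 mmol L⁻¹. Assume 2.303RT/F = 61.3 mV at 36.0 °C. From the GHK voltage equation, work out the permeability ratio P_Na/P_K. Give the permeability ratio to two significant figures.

Let α = P_Na/P_K. GHK: Vm = 61.3·log₁₀[(Kₒ + α·Naₒ)/(Kᵢ + α·Naᵢ)].
10^(Vm/61.3) = 10^(-65.7/61.3) = 0.084766
So 0.084766·(Kᵢ + α·Naᵢ) = Kₒ + α·Naₒ → α = (0.084766·147.0 − 5.55) / (142.0 − 0.084766·25.1)
α = (12.46 − 5.55) / (142.0 − 2.128) = 6.911/139.9 = 0.04941

0.049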